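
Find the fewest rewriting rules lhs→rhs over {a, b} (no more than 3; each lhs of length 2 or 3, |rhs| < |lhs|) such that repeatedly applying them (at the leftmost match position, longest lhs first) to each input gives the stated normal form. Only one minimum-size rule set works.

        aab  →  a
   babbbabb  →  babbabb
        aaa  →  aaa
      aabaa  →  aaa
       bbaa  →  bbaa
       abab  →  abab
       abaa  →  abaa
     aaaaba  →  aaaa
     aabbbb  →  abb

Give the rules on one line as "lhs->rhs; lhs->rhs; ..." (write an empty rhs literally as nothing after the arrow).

  | aab => a
  | babbbabb => babbabb
  | aaa
  | aabaa => aaa

aab->a; bbb->bb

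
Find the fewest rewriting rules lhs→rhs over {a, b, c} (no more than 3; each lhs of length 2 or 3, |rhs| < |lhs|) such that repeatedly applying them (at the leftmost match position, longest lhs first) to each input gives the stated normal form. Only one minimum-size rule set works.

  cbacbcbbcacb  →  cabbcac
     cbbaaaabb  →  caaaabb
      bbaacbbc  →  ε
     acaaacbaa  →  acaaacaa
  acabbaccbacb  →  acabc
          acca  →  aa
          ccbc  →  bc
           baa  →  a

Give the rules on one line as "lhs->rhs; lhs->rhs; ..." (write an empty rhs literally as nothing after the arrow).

ba->; cb->c; cc->

  | cbacbcbbcacb => cacbcbbcacb => caccbbcacb => cabbcacb => cabbcac
  | cbbaaaabb => cbaaaabb => caaaabb
  | bbaacbbc => bacbbc => cbbc => cbc => cc => ε
  | acaaacbaa => acaaacaa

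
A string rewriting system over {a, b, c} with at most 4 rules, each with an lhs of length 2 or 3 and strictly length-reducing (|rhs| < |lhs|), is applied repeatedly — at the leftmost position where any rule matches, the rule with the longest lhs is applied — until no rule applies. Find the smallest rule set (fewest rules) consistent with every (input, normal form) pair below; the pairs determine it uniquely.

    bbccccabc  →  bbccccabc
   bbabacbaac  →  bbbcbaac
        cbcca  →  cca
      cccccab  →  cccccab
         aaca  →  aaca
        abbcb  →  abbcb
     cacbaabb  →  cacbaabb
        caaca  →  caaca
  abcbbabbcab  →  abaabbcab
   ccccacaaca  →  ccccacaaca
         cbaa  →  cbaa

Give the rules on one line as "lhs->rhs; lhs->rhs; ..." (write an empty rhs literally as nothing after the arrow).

bba->bb; cbb->a; cbc->c

  | bbccccabc
  | bbabacbaac => bbbacbaac => bbbcbaac
  | cbcca => cca
  | cccccab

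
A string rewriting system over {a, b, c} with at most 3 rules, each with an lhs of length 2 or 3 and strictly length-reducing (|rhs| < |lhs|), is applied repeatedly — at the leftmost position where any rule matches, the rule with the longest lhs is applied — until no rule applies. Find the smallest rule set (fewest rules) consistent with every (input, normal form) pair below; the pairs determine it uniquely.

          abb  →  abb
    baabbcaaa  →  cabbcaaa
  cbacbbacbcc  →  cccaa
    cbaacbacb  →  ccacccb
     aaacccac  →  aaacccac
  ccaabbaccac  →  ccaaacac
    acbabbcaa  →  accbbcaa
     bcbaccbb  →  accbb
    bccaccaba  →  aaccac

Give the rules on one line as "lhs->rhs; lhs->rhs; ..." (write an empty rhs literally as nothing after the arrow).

  | abb
  | baabbcaaa => cabbcaaa
  | cbacbbacbcc => cccbbacbcc => cccbccbcc => cccabcc => cccaa
  | cbaacbacb => ccacbacb => ccacccb

ba->c; bcc->a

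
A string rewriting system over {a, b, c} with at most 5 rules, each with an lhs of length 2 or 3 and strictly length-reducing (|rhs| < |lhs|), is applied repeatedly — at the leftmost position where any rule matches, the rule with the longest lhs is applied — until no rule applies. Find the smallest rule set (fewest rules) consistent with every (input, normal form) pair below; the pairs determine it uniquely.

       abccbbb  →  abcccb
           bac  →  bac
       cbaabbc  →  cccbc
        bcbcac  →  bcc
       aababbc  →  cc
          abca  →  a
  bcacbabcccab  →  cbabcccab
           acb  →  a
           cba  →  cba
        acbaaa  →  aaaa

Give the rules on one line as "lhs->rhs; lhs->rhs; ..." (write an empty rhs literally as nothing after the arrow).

  | abccbbb => abcccb
  | bac
  | cbaabbc => cbbcbc => cccbc
  | bcbcac => bcc

aab->bc; acb->a; bb->c; bca->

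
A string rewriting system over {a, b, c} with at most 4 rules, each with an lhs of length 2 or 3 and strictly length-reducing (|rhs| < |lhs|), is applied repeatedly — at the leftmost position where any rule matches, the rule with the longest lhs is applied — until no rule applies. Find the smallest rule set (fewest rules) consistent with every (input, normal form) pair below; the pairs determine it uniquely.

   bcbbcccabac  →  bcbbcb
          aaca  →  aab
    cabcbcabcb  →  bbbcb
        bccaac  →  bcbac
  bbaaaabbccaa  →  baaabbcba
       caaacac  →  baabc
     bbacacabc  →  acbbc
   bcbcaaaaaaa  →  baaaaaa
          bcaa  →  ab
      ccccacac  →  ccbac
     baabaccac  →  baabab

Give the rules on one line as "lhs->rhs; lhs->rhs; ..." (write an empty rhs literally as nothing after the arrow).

  | bcbbcccabac => bcbbccbbac => bcbbccbc => bcbbcb
  | aaca => aab
  | cabcbcabcb => bbcbcabcb => bbbabcb => bbbcb
  | bccaac => bcbac

bba->b; bca->ac; ca->b; cbc->b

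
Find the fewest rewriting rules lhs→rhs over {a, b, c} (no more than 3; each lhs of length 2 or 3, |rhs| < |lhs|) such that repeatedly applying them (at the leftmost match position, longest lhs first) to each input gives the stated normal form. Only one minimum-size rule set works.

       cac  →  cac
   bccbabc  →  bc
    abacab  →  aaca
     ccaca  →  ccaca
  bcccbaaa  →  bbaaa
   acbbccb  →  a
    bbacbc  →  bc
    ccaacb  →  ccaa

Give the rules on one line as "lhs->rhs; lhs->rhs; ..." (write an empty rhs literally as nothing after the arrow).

  | cac
  | bccbabc => bcbabc => bbabc => bc
  | abacab => aacab => aaca
  | ccaca

ab->a; bab->; cb->b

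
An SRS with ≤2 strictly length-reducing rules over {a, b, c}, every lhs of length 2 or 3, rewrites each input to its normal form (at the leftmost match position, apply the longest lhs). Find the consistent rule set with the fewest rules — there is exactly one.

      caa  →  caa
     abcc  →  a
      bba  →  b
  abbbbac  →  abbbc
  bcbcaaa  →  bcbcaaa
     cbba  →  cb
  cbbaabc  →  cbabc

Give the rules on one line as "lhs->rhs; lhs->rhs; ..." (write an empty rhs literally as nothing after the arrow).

  | caa
  | abcc => a
  | bba => b
  | abbbbac => abbbc

bba->b; bcc->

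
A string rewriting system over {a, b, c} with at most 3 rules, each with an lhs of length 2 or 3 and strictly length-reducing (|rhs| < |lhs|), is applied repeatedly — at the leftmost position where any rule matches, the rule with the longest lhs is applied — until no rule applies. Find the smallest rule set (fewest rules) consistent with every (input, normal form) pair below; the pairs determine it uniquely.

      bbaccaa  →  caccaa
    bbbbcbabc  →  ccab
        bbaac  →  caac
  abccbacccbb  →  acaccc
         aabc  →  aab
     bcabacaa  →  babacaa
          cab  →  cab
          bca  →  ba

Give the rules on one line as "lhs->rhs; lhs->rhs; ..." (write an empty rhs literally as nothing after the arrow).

bb->c; bc->b; cb->c

  | bbaccaa => caccaa
  | bbbbcbabc => cbbcbabc => cbcbabc => ccbabc => ccabc => ccab
  | bbaac => caac
  | abccbacccbb => abcbacccbb => abbacccbb => acacccbb => acacccb => acaccc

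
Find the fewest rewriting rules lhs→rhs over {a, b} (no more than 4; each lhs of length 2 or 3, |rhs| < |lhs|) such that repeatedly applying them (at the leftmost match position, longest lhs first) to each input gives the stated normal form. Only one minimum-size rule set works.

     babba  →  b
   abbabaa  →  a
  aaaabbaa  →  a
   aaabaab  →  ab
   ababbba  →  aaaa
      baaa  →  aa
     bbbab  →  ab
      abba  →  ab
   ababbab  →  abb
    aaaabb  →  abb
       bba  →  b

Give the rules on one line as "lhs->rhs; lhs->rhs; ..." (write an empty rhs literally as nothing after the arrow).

aab->ab; ba->; bbb->aa

  | babba => bba => b
  | abbabaa => abbaa => aba => a
  | aaaabbaa => aaabbaa => aabbaa => abbaa => aba => a
  | aaabaab => aabaab => abaab => aab => ab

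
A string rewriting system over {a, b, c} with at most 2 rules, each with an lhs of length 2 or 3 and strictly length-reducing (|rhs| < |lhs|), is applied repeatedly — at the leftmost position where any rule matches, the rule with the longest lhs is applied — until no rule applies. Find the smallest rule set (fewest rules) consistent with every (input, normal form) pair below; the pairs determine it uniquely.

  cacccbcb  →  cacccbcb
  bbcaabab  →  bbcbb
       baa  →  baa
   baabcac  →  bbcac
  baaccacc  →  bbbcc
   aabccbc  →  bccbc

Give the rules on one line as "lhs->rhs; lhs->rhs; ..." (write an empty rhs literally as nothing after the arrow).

ab->b; cca->bb

  | cacccbcb
  | bbcaabab => bbcabab => bbcbab => bbcbb
  | baa
  | baabcac => babcac => bbcac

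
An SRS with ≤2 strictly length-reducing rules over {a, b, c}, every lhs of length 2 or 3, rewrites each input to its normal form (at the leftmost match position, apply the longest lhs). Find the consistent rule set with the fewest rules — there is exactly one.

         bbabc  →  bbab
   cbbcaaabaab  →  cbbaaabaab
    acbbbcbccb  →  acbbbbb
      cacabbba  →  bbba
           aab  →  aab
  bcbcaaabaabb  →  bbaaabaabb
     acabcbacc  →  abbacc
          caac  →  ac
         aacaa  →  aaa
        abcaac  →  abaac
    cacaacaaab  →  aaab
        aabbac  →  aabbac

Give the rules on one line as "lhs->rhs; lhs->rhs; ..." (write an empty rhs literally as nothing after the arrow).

bc->b; ca->

  | bbabc => bbab
  | cbbcaaabaab => cbbaaabaab
  | acbbbcbccb => acbbbbccb => acbbbbcb => acbbbbb
  | cacabbba => cabbba => bbba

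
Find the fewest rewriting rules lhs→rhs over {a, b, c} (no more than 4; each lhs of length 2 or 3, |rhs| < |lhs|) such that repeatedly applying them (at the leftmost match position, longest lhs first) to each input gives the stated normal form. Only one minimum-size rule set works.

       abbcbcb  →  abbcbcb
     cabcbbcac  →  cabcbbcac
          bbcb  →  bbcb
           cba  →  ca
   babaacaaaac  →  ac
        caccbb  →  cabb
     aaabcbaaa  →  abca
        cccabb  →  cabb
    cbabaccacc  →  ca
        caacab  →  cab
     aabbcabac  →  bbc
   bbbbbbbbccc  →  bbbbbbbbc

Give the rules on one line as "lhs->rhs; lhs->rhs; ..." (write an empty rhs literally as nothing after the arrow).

aa->; aac->aa; ba->a; cc->

  | abbcbcb
  | cabcbbcac
  | bbcb
  | cba => ca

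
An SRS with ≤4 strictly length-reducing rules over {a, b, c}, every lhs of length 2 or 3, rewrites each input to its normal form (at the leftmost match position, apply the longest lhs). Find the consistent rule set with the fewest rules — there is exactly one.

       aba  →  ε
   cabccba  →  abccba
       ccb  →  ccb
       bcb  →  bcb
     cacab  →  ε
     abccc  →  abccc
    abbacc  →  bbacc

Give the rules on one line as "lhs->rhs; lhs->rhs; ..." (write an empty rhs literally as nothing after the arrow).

aab->; aba->; abb->bb; ca->a

  | aba => ε
  | cabccba => abccba
  | ccb
  | bcb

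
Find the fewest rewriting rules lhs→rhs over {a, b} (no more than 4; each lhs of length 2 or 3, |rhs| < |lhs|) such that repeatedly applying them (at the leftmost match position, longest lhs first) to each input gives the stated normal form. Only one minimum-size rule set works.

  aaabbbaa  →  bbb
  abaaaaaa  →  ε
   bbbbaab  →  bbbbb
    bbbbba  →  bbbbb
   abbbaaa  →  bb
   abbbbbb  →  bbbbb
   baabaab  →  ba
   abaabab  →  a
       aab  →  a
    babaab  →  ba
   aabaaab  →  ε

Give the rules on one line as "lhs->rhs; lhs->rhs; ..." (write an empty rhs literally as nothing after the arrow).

aaa->ab; ab->; bab->ba; bba->bb

  | aaabbbaa => abbbbaa => bbbaa => bbba => bbb
  | abaaaaaa => aaaaaa => abaaa => aaa => ab => ε
  | bbbbaab => bbbbab => bbbbb
  | bbbbba => bbbbb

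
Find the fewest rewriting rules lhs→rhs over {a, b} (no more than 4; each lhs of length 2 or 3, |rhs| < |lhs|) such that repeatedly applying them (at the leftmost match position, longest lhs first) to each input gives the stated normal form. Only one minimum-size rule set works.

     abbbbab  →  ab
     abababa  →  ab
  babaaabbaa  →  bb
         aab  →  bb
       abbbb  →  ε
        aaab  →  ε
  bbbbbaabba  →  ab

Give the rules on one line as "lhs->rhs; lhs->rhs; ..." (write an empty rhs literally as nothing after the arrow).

aa->b; bab->; bba->ab; bbb->aa

  | abbbbab => aaabab => babab => ab
  | abababa => aaba => bba => ab
  | babaaabbaa => aaabbaa => babbaa => baa => bb
  | aab => bb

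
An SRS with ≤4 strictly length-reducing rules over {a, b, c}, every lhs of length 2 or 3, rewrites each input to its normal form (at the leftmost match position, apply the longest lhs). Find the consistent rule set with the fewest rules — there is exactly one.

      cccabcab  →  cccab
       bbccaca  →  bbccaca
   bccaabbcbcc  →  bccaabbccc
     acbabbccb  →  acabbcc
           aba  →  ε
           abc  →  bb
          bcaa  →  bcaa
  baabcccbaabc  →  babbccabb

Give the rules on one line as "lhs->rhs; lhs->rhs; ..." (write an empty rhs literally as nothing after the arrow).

aba->; abc->bb; cb->c

  | cccabcab => cccbbab => cccbab => cccab
  | bbccaca
  | bccaabbcbcc => bccaabbccc
  | acbabbccb => acabbccb => acabbcc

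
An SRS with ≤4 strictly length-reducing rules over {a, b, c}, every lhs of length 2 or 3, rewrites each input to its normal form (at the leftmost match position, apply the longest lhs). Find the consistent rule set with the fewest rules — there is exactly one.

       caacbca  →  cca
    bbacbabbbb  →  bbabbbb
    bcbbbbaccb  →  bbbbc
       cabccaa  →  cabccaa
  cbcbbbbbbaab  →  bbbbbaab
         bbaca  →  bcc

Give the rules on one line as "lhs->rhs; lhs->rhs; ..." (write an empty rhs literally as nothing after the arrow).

ac->c; bca->cc; cb->

  | caacbca => cacbca => ccbca => cca
  | bbacbabbbb => bbcbabbbb => bbabbbb
  | bcbbbbaccb => bbbbaccb => bbbbccb => bbbbc
  | cabccaa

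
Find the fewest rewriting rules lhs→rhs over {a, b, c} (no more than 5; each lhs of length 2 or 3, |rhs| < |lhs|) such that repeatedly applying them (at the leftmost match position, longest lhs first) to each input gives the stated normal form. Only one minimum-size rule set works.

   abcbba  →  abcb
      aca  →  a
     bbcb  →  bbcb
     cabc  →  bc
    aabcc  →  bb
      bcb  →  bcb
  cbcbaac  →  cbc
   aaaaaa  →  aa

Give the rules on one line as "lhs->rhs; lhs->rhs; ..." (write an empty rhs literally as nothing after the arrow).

aaa->b; ba->; bcc->ab; ca->

  | abcbba => abcb
  | aca => a
  | bbcb
  | cabc => bc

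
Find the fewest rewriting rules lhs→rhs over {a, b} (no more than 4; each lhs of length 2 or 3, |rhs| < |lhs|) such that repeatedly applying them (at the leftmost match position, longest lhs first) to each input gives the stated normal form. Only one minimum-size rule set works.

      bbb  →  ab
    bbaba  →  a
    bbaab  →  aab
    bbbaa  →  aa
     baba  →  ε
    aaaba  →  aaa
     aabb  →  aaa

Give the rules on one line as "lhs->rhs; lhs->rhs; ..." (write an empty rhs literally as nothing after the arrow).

  | bbb => ab
  | bbaba => aba => a
  | bbaab => aab
  | bbbaa => abaa => aa

ba->; bb->a; bba->a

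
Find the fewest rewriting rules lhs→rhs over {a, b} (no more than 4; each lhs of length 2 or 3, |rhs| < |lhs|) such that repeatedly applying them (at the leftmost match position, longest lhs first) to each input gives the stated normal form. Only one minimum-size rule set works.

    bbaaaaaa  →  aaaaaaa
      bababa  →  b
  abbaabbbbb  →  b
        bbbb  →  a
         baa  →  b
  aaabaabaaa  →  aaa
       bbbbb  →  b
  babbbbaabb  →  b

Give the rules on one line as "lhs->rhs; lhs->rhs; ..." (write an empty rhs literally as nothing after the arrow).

ab->b; ba->b; bab->; bb->a

  | bbaaaaaa => aaaaaaa
  | bababa => aba => ba => b
  | abbaabbbbb => bbaabbbbb => aaabbbbb => aabbbbb => abbbbb => bbbbb => abbb => bbb => ab => b
  | bbbb => abb => bb => a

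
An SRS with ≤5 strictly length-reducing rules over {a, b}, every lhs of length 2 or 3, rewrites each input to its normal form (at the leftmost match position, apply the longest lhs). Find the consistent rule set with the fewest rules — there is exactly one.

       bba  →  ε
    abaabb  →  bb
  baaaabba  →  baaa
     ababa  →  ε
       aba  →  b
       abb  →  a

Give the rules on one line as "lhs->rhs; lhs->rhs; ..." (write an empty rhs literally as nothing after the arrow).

ab->a; aba->b; bab->b; bba->

  | bba => ε
  | abaabb => babb => bb
  | baaaabba => baaaaba => baaab => baaa
  | ababa => bba => ε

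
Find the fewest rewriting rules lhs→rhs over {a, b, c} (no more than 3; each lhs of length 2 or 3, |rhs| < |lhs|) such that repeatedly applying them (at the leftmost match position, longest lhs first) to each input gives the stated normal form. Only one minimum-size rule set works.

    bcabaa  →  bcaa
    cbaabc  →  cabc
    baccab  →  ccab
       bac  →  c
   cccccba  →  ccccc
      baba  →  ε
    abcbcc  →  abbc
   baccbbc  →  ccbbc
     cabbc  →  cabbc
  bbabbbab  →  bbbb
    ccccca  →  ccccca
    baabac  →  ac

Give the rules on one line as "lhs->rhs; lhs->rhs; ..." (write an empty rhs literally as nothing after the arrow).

ba->; cbc->b

  | bcabaa => bcaa
  | cbaabc => cabc
  | baccab => ccab
  | bac => c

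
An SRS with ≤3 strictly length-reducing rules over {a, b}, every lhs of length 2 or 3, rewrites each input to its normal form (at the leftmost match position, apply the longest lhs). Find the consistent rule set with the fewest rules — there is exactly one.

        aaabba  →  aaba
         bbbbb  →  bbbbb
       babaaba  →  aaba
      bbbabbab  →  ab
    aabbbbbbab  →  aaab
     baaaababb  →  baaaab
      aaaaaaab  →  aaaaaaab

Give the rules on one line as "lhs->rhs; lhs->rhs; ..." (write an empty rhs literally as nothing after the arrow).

  | aaabba => aaba
  | bbbbb
  | babaaba => aaba
  | bbbabbab => baabbab => babab => ab

abb->b; bab->; bba->aa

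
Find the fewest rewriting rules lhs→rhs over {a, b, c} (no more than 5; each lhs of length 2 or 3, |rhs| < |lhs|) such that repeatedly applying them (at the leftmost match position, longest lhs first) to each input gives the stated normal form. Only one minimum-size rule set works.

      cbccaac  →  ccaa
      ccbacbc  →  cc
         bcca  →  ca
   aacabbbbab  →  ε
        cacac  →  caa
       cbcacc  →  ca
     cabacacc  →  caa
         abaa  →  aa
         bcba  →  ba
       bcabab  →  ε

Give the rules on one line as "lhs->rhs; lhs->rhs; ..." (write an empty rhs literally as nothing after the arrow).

  | cbccaac => ccaac => ccaa
  | ccbacbc => ccbabc => ccbc => cc
  | bcca => ca
  | aacabbbbab => aaabbbbab => aabcbbab => acbbab => abbab => bcab => ab => ε

ab->; abb->bc; ac->a; bc->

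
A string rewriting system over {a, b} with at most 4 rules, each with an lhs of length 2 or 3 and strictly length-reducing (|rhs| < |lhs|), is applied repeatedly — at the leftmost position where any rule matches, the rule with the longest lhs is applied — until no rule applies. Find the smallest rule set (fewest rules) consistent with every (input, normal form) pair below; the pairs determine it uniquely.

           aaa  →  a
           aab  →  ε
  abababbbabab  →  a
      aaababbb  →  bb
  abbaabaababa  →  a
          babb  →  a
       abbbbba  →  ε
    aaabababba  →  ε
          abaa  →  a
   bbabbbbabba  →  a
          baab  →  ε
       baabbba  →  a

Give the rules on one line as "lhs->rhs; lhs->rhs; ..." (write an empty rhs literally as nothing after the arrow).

  | aaa => a
  | aab => ε
  | abababbbabab => aababbbabab => abbbabab => abbabab => ababab => aabab => ab => a
  | aaababbb => ababbb => aabbb => bb

aa->; aab->; ab->a; ba->a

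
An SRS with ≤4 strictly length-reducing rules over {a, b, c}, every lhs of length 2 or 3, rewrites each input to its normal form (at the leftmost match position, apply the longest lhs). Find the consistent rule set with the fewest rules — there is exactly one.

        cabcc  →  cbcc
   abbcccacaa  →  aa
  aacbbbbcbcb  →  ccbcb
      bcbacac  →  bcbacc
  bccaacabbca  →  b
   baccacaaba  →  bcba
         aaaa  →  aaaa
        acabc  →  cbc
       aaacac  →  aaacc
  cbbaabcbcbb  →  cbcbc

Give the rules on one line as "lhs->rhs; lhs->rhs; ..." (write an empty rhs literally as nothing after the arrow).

acb->cb; bb->; ca->c; cca->

  | cabcc => cbcc
  | abbcccacaa => acccacaa => accaa => aa
  | aacbbbbcbcb => acbbbbcbcb => cbbbbcbcb => cbbcbcb => ccbcb
  | bcbacac => bcbacc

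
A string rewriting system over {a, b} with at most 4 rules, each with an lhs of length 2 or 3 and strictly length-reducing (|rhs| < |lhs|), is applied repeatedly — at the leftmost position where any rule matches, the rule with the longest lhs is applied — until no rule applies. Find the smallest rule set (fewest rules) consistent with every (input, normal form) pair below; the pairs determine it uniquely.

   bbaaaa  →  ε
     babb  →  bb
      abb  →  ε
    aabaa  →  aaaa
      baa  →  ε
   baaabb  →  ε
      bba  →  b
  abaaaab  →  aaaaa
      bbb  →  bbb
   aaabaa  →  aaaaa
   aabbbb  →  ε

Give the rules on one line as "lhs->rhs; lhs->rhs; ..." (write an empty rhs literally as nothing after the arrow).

ab->a; abb->; ba->; baa->

  | bbaaaa => baa => ε
  | babb => bb
  | abb => ε
  | aabaa => aaaa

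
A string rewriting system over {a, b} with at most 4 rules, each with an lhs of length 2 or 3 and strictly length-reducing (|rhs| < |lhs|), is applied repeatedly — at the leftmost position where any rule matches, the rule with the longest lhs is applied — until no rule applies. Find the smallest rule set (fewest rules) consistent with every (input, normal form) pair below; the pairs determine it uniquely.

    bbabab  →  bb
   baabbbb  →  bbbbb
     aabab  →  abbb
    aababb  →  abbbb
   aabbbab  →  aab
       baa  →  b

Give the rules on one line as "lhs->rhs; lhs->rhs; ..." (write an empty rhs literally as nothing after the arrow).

  | bbabab => baab => bb
  | baabbbb => bbbbb
  | aabab => abbb
  | aababb => abbbb

aba->bb; ba->; baa->b; bab->a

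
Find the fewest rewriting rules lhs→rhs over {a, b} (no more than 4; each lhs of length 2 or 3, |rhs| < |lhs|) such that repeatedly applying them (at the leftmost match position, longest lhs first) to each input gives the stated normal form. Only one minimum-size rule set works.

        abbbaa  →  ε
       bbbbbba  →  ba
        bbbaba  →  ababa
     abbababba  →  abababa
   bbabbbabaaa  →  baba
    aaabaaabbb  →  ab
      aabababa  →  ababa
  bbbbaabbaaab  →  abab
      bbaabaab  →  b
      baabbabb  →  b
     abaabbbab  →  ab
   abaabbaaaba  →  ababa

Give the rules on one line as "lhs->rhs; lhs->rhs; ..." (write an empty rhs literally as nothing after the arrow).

aa->; aab->; bb->a; bba->ba

  | abbbaa => aabaa => aa => ε
  | bbbbbba => abbbba => aabba => ba
  | bbbaba => ababa
  | abbababba => abababba => abababa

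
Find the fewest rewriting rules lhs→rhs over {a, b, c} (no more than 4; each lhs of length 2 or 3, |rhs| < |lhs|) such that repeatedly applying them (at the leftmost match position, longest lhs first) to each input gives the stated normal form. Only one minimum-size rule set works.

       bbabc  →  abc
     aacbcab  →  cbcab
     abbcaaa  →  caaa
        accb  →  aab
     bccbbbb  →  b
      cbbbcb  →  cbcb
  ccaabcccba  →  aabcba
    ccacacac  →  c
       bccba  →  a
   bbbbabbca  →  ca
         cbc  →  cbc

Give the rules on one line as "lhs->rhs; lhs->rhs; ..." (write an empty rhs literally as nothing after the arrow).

ac->c; acc->aa; bb->; cc->

  | bbabc => abc
  | aacbcab => acbcab => cbcab
  | abbcaaa => acaaa => caaa
  | accb => aab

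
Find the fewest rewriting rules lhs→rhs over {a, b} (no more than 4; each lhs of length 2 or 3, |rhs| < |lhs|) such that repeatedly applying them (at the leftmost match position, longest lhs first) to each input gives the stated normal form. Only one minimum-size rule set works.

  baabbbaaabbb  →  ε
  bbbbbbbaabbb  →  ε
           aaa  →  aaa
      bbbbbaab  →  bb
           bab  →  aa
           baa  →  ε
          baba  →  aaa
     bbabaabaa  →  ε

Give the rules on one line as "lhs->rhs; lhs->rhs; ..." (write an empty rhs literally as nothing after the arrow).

  | baabbbaaabbb => bbbaaabbb => aaabbb => aabbb => abbb => bbb => ε
  | bbbbbbbaabbb => bbbbaabbb => baabbb => bbb => ε
  | aaa
  | bbbbbaab => bbaab => bb

ab->b; baa->; bab->aa; bbb->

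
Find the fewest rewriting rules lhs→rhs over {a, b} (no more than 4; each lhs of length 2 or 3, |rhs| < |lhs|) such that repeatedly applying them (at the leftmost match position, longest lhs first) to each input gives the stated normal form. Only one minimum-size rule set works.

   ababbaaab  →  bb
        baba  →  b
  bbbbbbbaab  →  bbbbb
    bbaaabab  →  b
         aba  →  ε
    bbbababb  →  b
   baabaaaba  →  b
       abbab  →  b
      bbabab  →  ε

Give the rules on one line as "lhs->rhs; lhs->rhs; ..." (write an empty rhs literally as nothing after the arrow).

  | ababbaaab => babbaaab => babaaab => baaaab => abaab => baab => abb => bb
  | baba => baa => ab => b
  | bbbbbbbaab => bbbbbbabb => bbbbbbab => bbbbbba => bbbbb
  | bbaaabab => bababab => baabab => abbab => bbab => bba => b

ab->b; ba->; baa->ab; bab->ba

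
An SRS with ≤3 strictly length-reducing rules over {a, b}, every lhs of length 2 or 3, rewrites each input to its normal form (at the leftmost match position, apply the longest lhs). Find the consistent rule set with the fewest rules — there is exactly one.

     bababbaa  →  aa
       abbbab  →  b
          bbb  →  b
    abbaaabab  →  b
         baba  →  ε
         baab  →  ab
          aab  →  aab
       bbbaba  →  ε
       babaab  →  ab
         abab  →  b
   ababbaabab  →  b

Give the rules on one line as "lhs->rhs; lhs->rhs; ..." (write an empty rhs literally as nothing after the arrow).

  | bababbaa => babbaa => bbaa => aa
  | abbbab => abab => bab => b
  | bbb => b
  | abbaaabab => aaaabab => aaabab => aabab => abab => bab => b

aba->ba; ba->; bb->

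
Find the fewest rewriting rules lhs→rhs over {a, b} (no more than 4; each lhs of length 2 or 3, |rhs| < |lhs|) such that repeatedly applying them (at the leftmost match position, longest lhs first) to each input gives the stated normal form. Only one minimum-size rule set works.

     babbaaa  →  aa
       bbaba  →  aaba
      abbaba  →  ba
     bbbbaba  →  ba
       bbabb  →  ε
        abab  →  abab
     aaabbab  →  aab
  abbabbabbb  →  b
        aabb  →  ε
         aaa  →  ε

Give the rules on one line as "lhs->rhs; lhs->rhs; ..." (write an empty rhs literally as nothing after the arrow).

aaa->; baa->aa; bb->a

  | babbaaa => baaaaa => aaaaa => aa
  | bbaba => aaba
  | abbaba => aaaba => ba
  | bbbbaba => abbaba => aaaba => ba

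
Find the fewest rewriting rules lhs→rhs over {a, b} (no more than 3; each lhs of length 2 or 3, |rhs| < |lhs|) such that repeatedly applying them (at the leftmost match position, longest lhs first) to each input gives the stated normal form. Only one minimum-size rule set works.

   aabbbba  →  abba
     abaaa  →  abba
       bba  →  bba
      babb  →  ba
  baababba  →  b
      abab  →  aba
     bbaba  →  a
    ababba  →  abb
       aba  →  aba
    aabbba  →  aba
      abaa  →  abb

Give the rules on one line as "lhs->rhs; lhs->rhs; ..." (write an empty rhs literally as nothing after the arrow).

aa->b; bab->ba; bbb->a

  | aabbbba => bbbbba => abba
  | abaaa => abba
  | bba
  | babb => bab => ba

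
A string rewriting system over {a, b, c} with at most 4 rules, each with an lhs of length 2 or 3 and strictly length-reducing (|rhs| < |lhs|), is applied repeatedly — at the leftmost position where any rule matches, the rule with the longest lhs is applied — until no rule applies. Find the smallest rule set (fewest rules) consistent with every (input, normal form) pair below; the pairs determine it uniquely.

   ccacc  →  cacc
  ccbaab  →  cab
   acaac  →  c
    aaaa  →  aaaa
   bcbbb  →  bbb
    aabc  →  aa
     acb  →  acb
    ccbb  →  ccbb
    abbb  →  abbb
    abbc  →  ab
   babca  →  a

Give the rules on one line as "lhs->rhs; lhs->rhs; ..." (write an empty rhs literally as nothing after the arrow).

  | ccacc => cacc
  | ccbaab => ccab => cab
  | acaac => bac => c
  | aaaa

aca->b; ba->; bc->; cca->ca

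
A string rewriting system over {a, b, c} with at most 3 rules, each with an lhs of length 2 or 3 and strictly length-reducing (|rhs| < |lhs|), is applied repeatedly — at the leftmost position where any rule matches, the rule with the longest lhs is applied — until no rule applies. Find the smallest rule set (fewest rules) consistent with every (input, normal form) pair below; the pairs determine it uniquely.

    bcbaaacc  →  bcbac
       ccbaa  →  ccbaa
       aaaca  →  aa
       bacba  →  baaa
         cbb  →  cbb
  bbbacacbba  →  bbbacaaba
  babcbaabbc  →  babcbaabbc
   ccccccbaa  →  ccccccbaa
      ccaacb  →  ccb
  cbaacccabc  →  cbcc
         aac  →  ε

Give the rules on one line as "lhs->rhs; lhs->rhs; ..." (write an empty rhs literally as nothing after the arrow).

aac->; acb->aa; cab->

  | bcbaaacc => bcbac
  | ccbaa
  | aaaca => aa
  | bacba => baaa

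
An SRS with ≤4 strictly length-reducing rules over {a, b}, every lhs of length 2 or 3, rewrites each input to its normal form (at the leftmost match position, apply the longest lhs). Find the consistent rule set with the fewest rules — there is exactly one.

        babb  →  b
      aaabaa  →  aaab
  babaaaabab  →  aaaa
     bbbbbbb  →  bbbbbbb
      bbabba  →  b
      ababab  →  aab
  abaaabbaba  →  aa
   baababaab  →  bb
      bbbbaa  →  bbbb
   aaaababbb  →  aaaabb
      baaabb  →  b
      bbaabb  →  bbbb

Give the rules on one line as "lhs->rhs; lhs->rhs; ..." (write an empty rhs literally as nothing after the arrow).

  | babb => b
  | aaabaa => aaab
  | babaaaabab => aaaabab => aaaa
  | bbbbbbb

ba->; baa->b; bab->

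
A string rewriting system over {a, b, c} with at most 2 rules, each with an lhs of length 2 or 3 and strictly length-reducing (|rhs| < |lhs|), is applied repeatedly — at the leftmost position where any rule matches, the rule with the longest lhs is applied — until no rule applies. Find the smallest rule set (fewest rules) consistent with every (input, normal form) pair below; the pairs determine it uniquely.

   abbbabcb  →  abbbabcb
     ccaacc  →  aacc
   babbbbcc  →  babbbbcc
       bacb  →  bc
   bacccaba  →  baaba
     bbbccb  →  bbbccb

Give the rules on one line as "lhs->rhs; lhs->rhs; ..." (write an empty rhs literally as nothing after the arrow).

  | abbbabcb
  | ccaacc => caacc => aacc
  | babbbbcc
  | bacb => bc

acb->c; ca->a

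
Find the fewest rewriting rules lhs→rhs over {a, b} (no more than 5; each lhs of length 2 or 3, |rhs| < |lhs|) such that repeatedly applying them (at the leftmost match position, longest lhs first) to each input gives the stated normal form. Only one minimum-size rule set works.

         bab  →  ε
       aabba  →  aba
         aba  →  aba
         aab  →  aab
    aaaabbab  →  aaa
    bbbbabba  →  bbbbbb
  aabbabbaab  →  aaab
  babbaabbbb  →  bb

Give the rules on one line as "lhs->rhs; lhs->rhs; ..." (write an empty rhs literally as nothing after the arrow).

abb->b; baa->aa; bab->; bba->bb

  | bab => ε
  | aabba => aba
  | aba
  | aab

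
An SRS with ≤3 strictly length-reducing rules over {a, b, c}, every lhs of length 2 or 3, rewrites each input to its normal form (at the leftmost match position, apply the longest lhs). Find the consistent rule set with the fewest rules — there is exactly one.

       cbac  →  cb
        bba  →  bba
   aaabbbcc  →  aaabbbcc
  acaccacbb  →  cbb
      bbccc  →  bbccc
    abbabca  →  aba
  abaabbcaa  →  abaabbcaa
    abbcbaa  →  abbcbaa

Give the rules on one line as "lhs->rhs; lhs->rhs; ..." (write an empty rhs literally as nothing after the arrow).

ac->; bab->a

  | cbac => cb
  | bba
  | aaabbbcc
  | acaccacbb => accacbb => cacbb => cbb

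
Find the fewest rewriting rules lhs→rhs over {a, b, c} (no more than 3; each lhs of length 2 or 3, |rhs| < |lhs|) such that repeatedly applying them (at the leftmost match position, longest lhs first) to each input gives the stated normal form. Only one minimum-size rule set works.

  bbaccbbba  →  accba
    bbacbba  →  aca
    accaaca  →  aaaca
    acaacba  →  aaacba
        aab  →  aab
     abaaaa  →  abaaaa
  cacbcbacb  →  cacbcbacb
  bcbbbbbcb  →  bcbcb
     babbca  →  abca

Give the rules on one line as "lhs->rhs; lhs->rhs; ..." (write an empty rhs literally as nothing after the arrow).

bab->a; bb->; caa->aa

  | bbaccbbba => accbbba => accba
  | bbacbba => acbba => aca
  | accaaca => acaaca => aaaca
  | acaacba => aaacba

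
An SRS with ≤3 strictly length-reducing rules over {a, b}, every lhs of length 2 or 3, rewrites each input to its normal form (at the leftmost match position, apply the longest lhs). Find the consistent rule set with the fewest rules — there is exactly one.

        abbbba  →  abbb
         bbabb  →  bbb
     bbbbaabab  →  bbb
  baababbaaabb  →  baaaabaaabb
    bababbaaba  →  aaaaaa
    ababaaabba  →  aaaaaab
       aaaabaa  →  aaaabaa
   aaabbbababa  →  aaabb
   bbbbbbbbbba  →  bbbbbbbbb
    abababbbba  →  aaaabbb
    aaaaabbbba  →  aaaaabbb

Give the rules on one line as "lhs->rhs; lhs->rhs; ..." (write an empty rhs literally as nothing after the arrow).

  | abbbba => abbb
  | bbabb => bbb
  | bbbbaabab => bbbabab => bbbab => bbb
  | baababbaaabb => baaaabaaabb

bab->aa; bba->b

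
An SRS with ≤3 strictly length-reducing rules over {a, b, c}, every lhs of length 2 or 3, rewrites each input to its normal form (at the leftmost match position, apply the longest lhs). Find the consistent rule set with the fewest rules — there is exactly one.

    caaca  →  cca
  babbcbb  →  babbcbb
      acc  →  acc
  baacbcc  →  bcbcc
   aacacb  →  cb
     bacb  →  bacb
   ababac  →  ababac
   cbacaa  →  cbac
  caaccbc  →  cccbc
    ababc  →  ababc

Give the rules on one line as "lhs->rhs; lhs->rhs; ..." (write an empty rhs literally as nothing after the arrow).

aa->; cac->c

  | caaca => cca
  | babbcbb
  | acc
  | baacbcc => bcbcc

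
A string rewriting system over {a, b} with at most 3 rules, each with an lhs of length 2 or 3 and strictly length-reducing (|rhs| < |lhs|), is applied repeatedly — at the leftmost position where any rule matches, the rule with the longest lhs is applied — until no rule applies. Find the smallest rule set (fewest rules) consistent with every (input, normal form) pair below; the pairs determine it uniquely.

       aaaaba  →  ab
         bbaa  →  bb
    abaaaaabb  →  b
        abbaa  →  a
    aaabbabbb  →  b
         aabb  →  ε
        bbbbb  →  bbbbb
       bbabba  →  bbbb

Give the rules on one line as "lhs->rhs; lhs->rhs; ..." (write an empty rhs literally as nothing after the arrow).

aa->a; abb->; ba->b

  | aaaaba => aaaba => aaba => aba => ab
  | bbaa => bba => bb
  | abaaaaabb => abaaaabb => abaaabb => abaabb => ababb => abbb => b
  | abbaa => aa => a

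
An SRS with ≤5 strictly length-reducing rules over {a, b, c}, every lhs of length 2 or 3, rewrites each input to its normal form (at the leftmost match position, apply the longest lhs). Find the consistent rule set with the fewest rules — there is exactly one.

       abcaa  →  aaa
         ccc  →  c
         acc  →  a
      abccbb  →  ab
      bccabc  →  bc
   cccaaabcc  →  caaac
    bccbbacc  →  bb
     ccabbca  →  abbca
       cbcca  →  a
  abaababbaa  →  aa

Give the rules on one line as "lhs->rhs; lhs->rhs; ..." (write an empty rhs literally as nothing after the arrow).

  | abcaa => aaa
  | ccc => c
  | acc => a
  | abccbb => acbb => ab

abc->a; ba->; cb->; cc->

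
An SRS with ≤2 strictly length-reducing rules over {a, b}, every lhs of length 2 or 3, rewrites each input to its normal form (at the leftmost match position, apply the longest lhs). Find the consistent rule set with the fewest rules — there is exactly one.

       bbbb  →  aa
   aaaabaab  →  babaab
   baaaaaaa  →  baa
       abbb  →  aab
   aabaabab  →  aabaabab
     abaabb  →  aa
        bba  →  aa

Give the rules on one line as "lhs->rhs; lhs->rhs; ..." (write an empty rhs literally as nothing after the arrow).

  | bbbb => abb => aa
  | aaaabaab => babaab
  | baaaaaaa => bbaaaa => aaaaa => baa
  | abbb => aab

aaa->b; bb->a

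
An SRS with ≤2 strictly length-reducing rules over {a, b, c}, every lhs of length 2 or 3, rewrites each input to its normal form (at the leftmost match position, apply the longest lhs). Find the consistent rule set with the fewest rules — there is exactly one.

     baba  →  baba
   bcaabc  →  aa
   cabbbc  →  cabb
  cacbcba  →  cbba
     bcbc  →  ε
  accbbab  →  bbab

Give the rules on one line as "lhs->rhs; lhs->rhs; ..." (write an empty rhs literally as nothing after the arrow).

  | baba
  | bcaabc => aabc => aa
  | cabbbc => cabb
  | cacbcba => cbbcba => cbba

ac->b; bc->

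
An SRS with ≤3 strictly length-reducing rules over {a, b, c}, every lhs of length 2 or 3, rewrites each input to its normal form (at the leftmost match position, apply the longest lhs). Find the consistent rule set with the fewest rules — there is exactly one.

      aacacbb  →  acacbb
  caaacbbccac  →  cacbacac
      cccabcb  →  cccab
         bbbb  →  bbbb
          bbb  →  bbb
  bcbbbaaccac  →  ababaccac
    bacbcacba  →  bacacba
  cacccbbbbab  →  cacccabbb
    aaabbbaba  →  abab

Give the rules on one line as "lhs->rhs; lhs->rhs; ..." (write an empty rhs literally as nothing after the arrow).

aa->a; bba->ab; bc->a

  | aacacbb => acacbb
  | caaacbbccac => caacbbccac => cacbbccac => cacbacac
  | cccabcb => cccaab => cccab
  | bbbb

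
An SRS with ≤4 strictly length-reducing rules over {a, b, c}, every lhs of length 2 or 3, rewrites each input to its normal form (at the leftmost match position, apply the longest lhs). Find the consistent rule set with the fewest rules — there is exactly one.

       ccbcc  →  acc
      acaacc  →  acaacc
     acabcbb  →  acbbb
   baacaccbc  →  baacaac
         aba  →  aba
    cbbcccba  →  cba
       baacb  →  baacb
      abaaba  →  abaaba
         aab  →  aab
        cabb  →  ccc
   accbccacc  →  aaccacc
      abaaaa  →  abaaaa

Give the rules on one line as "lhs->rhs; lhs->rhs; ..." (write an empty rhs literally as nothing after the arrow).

  | ccbcc => acc
  | acaacc
  | acabcbb => acbbb
  | baacaccbc => baacaac

abb->cc; abc->b; bca->; ccb->a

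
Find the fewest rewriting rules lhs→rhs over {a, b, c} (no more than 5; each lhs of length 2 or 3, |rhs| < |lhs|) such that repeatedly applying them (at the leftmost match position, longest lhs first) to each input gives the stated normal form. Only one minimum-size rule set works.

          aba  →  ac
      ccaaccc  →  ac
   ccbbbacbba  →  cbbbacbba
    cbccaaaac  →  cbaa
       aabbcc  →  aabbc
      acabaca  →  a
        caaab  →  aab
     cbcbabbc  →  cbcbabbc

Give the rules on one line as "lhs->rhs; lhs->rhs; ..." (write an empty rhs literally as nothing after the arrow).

aac->a; aba->ac; ca->; cc->c

  | aba => ac
  | ccaaccc => caaccc => accc => acc => ac
  | ccbbbacbba => cbbbacbba
  | cbccaaaac => cbcaaaac => cbaaac => cbaa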